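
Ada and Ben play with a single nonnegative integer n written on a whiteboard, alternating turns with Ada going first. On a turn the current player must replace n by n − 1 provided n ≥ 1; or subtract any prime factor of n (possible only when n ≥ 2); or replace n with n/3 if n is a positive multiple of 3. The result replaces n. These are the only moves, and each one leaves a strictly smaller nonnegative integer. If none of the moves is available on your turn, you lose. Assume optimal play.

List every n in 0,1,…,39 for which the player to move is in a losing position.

0, 4, 8, 14, 18, 22, 25, 27, 32, 35, 38

Use the standard recursion: the mover loses at a terminal position; elsewhere, the mover wins exactly when some move hands the opponent an L position.
n=0: no move → L
n=1: →0(L), so W
n=2: →0(L), so W
n=3: →0(L), so W
n=4: →2(W), 3(W) — all W, so L
n=5: →0(L), so W
n=6: →4(L), so W
n=7: →0(L), so W
n=8: →6(W), 7(W) — all W, so L
n=9: →8(L), so W
n=10: →8(L), so W
n=11: →0(L), so W
n=12: →4(L), so W
n=13: →0(L), so W
n=14: →7(W), 12(W), 13(W) — all W, so L
n=15: →14(L), so W
n=16: →14(L), so W
n=17: →0(L), so W
n=18: →6(W), 15(W), 16(W), 17(W) — all W, so L
n=19: →0(L), so W
n=20: →18(L), so W
n=21: →14(L), so W
n=22: →11(W), 20(W), 21(W) — all W, so L
n=23: →0(L), so W
n=24: →8(L), so W
n=25: →20(W), 24(W) — all W, so L
n=26: →25(L), so W
n=27: →9(W), 24(W), 26(W) — all W, so L
n=28: →27(L), so W
n=29: →0(L), so W
n=30: →25(L), so W
n=31: →0(L), so W
n=32: →30(W), 31(W) — all W, so L
n=33: →22(L), so W
n=34: →32(L), so W
n=35: →28(W), 30(W), 34(W) — all W, so L
n=36: →35(L), so W
n=37: →0(L), so W
n=38: →19(W), 36(W), 37(W) — all W, so L
n=39: →38(L), so W
Reading off the rows marked L gives the requested list; there are 11 such values of n.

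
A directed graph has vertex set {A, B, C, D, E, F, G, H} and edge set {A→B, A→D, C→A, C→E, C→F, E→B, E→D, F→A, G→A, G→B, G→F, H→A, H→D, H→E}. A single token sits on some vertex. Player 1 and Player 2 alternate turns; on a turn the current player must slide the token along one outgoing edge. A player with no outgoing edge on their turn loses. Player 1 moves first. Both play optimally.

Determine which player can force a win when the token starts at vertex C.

Player 1 wins.

Label each position W (a win for the player to move) or L (a loss). A position with no legal move is L; any other position is W exactly when some move reaches an L, and L when every move reaches a W.
Every edge goes from a vertex to one that appears earlier in the order B, D, A, F, E, G, C, H, so processing vertices in that order labels each vertex after all of its successors.
B: no outgoing edge → L
D: no outgoing edge → L
A: W (go to D, an L position)
F: L (sole option A(W) is W)
E: W (go to D, an L position)
G: W (go to F, an L position)
C: W (go to F, an L position)
H: W (go to D, an L position)
The starting position C is W: Player 1 should move to F, handing over an L position.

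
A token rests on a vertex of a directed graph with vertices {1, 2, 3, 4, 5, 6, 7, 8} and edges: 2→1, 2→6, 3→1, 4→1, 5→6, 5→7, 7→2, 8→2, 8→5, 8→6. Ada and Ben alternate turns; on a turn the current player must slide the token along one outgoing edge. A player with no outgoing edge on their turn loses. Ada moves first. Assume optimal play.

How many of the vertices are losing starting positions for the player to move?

3

Build the W/L table. Terminal = L. A non-terminal position is W if it has a move to some L; otherwise it is L.
Every edge goes from a vertex to one that appears earlier in the order 1, 6, 2, 7, 5, 3, 8, 4, so processing vertices in that order labels each vertex after all of its successors.
1: no outgoing edge → L
6: no outgoing edge → L
2: W (go to 6, an L position)
7: L (sole option 2(W) is W)
5: W (go to 7, an L position)
3: W (go to 1, an L position)
8: W (go to 6, an L position)
4: W (go to 1, an L position)
The L vertices are 1, 6, 7; that is 3 in all.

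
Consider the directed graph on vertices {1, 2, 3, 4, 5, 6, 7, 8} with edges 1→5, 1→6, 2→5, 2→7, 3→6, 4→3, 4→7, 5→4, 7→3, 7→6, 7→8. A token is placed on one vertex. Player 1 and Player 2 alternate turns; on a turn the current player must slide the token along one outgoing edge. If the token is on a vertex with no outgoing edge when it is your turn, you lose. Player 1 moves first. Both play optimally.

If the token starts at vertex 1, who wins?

Positions with no move are L. A position that does have a move is losing for the player to move precisely when every available move leads to a winning position for the opponent. Fill in the labels:
Every edge goes from a vertex to one that appears earlier in the order 6, 8, 3, 7, 4, 5, 2, 1, so processing vertices in that order labels each vertex after all of its successors.
6: no outgoing edge → L
8: no outgoing edge → L
3: can move to 6, which is L ⇒ W
7: can move to 8, which is L ⇒ W
4: moves to 7(W), 3(W); every one is W ⇒ L
5: can move to 4, which is L ⇒ W
2: moves to 5(W), 7(W); every one is W ⇒ L
1: can move to 6, which is L ⇒ W
The starting position 1 is W: Player 1 should move to 6, handing over an L position.

Player 1 wins.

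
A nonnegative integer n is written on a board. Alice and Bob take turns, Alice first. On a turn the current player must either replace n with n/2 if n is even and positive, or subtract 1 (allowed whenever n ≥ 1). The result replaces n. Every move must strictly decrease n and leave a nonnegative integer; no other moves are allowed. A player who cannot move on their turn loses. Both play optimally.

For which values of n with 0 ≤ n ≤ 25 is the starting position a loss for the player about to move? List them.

Compute win/loss labels from the base case upward. A position with no move is L. Any other position is W if it can reach an L in one move, else L.
n=0: no move → L
n=1: →0(L), so W
n=2: →1(W) only, which is W, so L
n=3: →2(L), so W
n=4: →2(L), so W
n=5: →4(W) only, which is W, so L
n=6: →5(L), so W
n=7: →6(W) only, which is W, so L
n=8: →7(L), so W
n=9: →8(W) only, which is W, so L
n=10: →5(L), so W
n=11: →10(W) only, which is W, so L
n=12: →11(L), so W
n=13: →12(W) only, which is W, so L
n=14: →7(L), so W
n=15: →14(W) only, which is W, so L
n=16: →15(L), so W
n=17: →16(W) only, which is W, so L
n=18: →9(L), so W
n=19: →18(W) only, which is W, so L
n=20: →19(L), so W
n=21: →20(W) only, which is W, so L
n=22: →11(L), so W
n=23: →22(W) only, which is W, so L
n=24: →23(L), so W
n=25: →24(W) only, which is W, so L
Reading off the rows marked L gives the requested list; there are 13 such values of n.

0, 2, 5, 7, 9, 11, 13, 15, 17, 19, 21, 23, 25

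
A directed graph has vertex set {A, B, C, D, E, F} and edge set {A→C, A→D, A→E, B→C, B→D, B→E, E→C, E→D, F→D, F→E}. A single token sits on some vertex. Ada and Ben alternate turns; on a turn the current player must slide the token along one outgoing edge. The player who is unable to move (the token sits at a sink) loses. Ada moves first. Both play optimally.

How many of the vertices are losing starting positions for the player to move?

2

Use the standard recursion: the mover loses at a terminal position; elsewhere, the mover wins exactly when some move hands the opponent an L position.
Every edge goes from a vertex to one that appears earlier in the order C, D, E, B, F, A, so processing vertices in that order labels each vertex after all of its successors.
C: no outgoing edge → L
D: no outgoing edge → L
E: →D(L), so W
B: →D(L), so W
F: →D(L), so W
A: →D(L), so W
The L vertices are C, D; that is 2 in all.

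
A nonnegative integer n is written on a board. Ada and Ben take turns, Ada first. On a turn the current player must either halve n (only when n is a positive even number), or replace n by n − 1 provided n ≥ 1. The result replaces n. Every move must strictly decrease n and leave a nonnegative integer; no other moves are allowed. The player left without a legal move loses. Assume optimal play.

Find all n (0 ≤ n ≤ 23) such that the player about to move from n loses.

0, 2, 5, 7, 9, 11, 13, 15, 17, 19, 21, 23

Label each position W (a win for the player to move) or L (a loss). A position with no legal move is L; any other position is W exactly when some move reaches an L, and L when every move reaches a W.
n=0: no move → L
n=1: can move to 0, which is L ⇒ W
n=2: the only move is to 1(W), a W ⇒ L
n=3: can move to 2, which is L ⇒ W
n=4: can move to 2, which is L ⇒ W
n=5: the only move is to 4(W), a W ⇒ L
n=6: can move to 5, which is L ⇒ W
n=7: the only move is to 6(W), a W ⇒ L
n=8: can move to 7, which is L ⇒ W
n=9: the only move is to 8(W), a W ⇒ L
n=10: can move to 5, which is L ⇒ W
n=11: the only move is to 10(W), a W ⇒ L
n=12: can move to 11, which is L ⇒ W
n=13: the only move is to 12(W), a W ⇒ L
n=14: can move to 7, which is L ⇒ W
n=15: the only move is to 14(W), a W ⇒ L
n=16: can move to 15, which is L ⇒ W
n=17: the only move is to 16(W), a W ⇒ L
n=18: can move to 9, which is L ⇒ W
n=19: the only move is to 18(W), a W ⇒ L
n=20: can move to 19, which is L ⇒ W
n=21: the only move is to 20(W), a W ⇒ L
n=22: can move to 11, which is L ⇒ W
n=23: the only move is to 22(W), a W ⇒ L
The losing starting values of n are exactly the entries labelled L in this table (12 of them).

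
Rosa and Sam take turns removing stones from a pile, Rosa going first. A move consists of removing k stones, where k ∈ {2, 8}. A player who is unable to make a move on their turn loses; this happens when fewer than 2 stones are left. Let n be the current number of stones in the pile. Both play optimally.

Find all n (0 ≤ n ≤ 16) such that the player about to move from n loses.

0, 1, 4, 5, 10, 11, 14, 15

Work bottom-up. With no move the player to move loses. Otherwise the position is W if at least one move leads to an L position for the opponent, and L if every move leads to a W.
n=0: no move → L
n=1: no move → L
n=2: can move to 0, which is L ⇒ W
n=3: can move to 1, which is L ⇒ W
n=4: the only move is to 2(W), a W ⇒ L
n=5: the only move is to 3(W), a W ⇒ L
n=6: can move to 4, which is L ⇒ W
n=7: can move to 5, which is L ⇒ W
n=8: can move to 0, which is L ⇒ W
n=9: can move to 1, which is L ⇒ W
n=10: moves to 8(W), 2(W); every one is W ⇒ L
n=11: moves to 9(W), 3(W); every one is W ⇒ L
n=12: can move to 10, which is L ⇒ W
n=13: can move to 11, which is L ⇒ W
n=14: moves to 12(W), 6(W); every one is W ⇒ L
n=15: moves to 13(W), 7(W); every one is W ⇒ L
n=16: can move to 14, which is L ⇒ W
Reading off the rows marked L gives the requested list; there are 8 such values of n.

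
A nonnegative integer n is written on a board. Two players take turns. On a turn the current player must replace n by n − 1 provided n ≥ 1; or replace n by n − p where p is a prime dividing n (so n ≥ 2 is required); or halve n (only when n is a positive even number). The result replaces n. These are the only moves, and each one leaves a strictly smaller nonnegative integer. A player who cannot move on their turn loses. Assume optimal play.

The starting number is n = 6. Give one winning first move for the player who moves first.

Move to 4.

Build the W/L table. Terminal = L. A non-terminal position is W if it has a move to some L; otherwise it is L.
n=0: no move → L
n=1: can move to 0, which is L ⇒ W
n=2: can move to 0, which is L ⇒ W
n=3: can move to 0, which is L ⇒ W
n=4: moves to 2(W), 3(W); every one is W ⇒ L
n=5: can move to 0, which is L ⇒ W
n=6: can move to 4, which is L ⇒ W
From 6, the L positions reachable in one move are: 4.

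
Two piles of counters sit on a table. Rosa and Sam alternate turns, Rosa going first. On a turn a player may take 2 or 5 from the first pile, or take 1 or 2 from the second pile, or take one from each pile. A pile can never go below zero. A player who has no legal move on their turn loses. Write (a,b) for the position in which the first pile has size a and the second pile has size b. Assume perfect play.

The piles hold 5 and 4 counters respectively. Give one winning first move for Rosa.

Compute win/loss labels from the base case upward. A position with no move is L. Any other position is W if it can reach an L in one move, else L.
No move ever increases a pile, so every position that can arise here has a ≤ 5 and b ≤ 4; it is enough to label the cells with 0 ≤ a ≤ 5 and 0 ≤ b ≤ 4.
Every move lowers a or b (never raises either), so fill the grid row by row in increasing a, and left to right within a row: each cell's successors are then already labelled.
      b=0  b=1  b=2  b=3  b=4
a=0:    L    W    W    L    W
a=1:    L    W    W    L    W
a=2:    W    W    L    W    W
a=3:    W    L    W    W    L
a=4:    L    W    W    L    W
a=5:    W    W    L    W    W
Cells with no legal move (terminal, hence L): (0,0), (1,0).
The remaining L cells, each justified by listing all of its moves:
(0,3): →(0,2)(W), (0,1)(W) — all W, so L
(1,3): →(1,2)(W), (1,1)(W), (0,2)(W) — all W, so L
(2,2): →(0,2)(W), (2,1)(W), (2,0)(W), (1,1)(W) — all W, so L
(3,1): →(1,1)(W), (3,0)(W), (2,0)(W) — all W, so L
(3,4): →(1,4)(W), (3,3)(W), (3,2)(W), (2,3)(W) — all W, so L
(4,0): →(2,0)(W) only, which is W, so L
(4,3): →(2,3)(W), (4,2)(W), (4,1)(W), (3,2)(W) — all W, so L
(5,2): →(3,2)(W), (0,2)(W), (5,1)(W), (5,0)(W), (4,1)(W) — all W, so L
Every other cell has at least one move into one of the L cells above, so it is W.
From (5,4), the L positions reachable in one move are: (3,4), (5,2), (4,3). Any move reaching one of these is winning.

Move to (3,4).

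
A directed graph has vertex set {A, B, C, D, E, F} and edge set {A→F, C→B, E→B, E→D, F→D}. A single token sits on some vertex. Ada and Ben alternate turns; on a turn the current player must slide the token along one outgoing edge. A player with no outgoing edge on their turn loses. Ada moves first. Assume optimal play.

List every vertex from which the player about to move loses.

Use the standard recursion: the mover loses at a terminal position; elsewhere, the mover wins exactly when some move hands the opponent an L position.
Every edge goes from a vertex to one that appears earlier in the order D, B, E, F, C, A, so processing vertices in that order labels each vertex after all of its successors.
D: no outgoing edge → L
B: no outgoing edge → L
E: W (go to B, an L position)
F: W (go to D, an L position)
C: W (go to B, an L position)
A: L (sole option F(W) is W)
Reading off the rows marked L gives the requested list; there are 3 such vertices.

A, B, D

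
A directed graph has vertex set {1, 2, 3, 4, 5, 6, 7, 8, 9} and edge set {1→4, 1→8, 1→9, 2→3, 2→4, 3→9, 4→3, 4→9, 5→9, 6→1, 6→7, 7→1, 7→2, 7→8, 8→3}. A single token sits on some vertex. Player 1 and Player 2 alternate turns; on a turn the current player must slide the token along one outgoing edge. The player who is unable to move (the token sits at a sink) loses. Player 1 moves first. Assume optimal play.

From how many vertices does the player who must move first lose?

4

Compute win/loss labels from the base case upward. A position with no move is L. Any other position is W if it can reach an L in one move, else L.
Every edge goes from a vertex to one that appears earlier in the order 9, 3, 4, 2, 8, 1, 7, 6, 5, so processing vertices in that order labels each vertex after all of its successors.
9: no outgoing edge → L
3: W (go to 9, an L position)
4: W (go to 9, an L position)
2: L (options 4(W), 3(W) are all W)
8: L (sole option 3(W) is W)
1: W (go to 8, an L position)
7: W (go to 8, an L position)
6: L (options 7(W), 1(W) are all W)
5: W (go to 9, an L position)
The L vertices are 2, 6, 8, 9; that is 4 in all.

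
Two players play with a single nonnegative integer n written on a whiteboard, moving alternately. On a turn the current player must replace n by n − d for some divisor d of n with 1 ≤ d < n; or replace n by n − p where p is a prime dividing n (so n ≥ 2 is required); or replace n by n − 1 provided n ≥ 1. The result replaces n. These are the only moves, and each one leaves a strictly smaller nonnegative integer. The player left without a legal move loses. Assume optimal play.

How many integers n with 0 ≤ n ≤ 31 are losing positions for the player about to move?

Compute win/loss labels from the base case upward. A position with no move is L. Any other position is W if it can reach an L in one move, else L.
n=0: no move → L
n=1: can move to 0, which is L ⇒ W
n=2: can move to 0, which is L ⇒ W
n=3: can move to 0, which is L ⇒ W
n=4: moves to 2(W), 3(W); every one is W ⇒ L
n=5: can move to 0, which is L ⇒ W
n=6: can move to 4, which is L ⇒ W
n=7: can move to 0, which is L ⇒ W
n=8: can move to 4, which is L ⇒ W
n=9: moves to 6(W), 8(W); every one is W ⇒ L
n=10: can move to 9, which is L ⇒ W
n=11: can move to 0, which is L ⇒ W
n=12: can move to 9, which is L ⇒ W
n=13: can move to 0, which is L ⇒ W
n=14: moves to 7(W), 12(W), 13(W); every one is W ⇒ L
n=15: can move to 14, which is L ⇒ W
n=16: can move to 14, which is L ⇒ W
n=17: can move to 0, which is L ⇒ W
n=18: can move to 9, which is L ⇒ W
n=19: can move to 0, which is L ⇒ W
n=20: moves to 10(W), 15(W), 16(W), 18(W), 19(W); every one is W ⇒ L
n=21: can move to 14, which is L ⇒ W
n=22: can move to 20, which is L ⇒ W
n=23: can move to 0, which is L ⇒ W
n=24: can move to 20, which is L ⇒ W
n=25: can move to 20, which is L ⇒ W
n=26: moves to 13(W), 24(W), 25(W); every one is W ⇒ L
n=27: can move to 26, which is L ⇒ W
n=28: can move to 14, which is L ⇒ W
n=29: can move to 0, which is L ⇒ W
n=30: can move to 20, which is L ⇒ W
n=31: can move to 0, which is L ⇒ W
L entries with 0 ≤ n ≤ 31: n = 0, 4, 9, 14, 20, 26; that makes 6.

6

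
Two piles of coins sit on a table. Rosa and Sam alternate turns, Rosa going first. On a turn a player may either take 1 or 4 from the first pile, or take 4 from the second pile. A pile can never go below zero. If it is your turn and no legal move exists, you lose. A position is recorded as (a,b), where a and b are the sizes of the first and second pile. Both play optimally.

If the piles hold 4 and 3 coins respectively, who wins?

Classify positions by backward induction: terminal positions (no move available) are L. From any other position, the mover wins iff some move reaches an L.
No move ever increases a pile, so every position that can arise here has a ≤ 4 and b ≤ 3; it is enough to label the cells with 0 ≤ a ≤ 4 and 0 ≤ b ≤ 3.
Every move lowers a or b (never raises either), so fill the grid row by row in increasing a, and left to right within a row: each cell's successors are then already labelled.
      b=0  b=1  b=2  b=3
a=0:    L    L    L    L
a=1:    W    W    W    W
a=2:    L    L    L    L
a=3:    W    W    W    W
a=4:    W    W    W    W
Cells with no legal move (terminal, hence L): (0,0), (0,1), (0,2), (0,3).
The remaining L cells, each justified by listing all of its moves:
(2,0): →(1,0)(W) only, which is W, so L
(2,1): →(1,1)(W) only, which is W, so L
(2,2): →(1,2)(W) only, which is W, so L
(2,3): →(1,3)(W) only, which is W, so L
Every other cell has at least one move into one of the L cells above, so it is W.
From (4,3) Rosa can move to (0,3), reaching an L position.

Rosa wins.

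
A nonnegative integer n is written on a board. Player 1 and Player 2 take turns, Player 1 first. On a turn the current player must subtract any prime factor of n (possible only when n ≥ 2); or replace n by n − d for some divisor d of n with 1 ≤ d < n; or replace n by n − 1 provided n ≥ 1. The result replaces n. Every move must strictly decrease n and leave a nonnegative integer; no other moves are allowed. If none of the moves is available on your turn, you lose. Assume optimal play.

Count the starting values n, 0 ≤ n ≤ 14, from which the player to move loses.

Use the standard recursion: the mover loses at a terminal position; elsewhere, the mover wins exactly when some move hands the opponent an L position.
n=0: no move → L
n=1: →0(L), so W
n=2: →0(L), so W
n=3: →0(L), so W
n=4: →2(W), 3(W) — all W, so L
n=5: →0(L), so W
n=6: →4(L), so W
n=7: →0(L), so W
n=8: →4(L), so W
n=9: →6(W), 8(W) — all W, so L
n=10: →9(L), so W
n=11: →0(L), so W
n=12: →9(L), so W
n=13: →0(L), so W
n=14: →7(W), 12(W), 13(W) — all W, so L
L entries with 0 ≤ n ≤ 14: n = 0, 4, 9, 14; that makes 4.

4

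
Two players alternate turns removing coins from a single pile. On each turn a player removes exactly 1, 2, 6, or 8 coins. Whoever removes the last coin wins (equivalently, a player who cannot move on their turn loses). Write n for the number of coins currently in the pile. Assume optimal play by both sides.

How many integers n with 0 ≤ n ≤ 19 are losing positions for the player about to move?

Use the standard recursion: the mover loses at a terminal position; elsewhere, the mover wins exactly when some move hands the opponent an L position.
n=0: no move → L
n=1: reaches L-position 0 → W
n=2: reaches L-position 0 → W
n=3: only reaches 2(W), 1(W), all W → L
n=4: reaches L-position 3 → W
n=5: reaches L-position 3 → W
n=6: reaches L-position 0 → W
n=7: only reaches 6(W), 5(W), 1(W), all W → L
n=8: reaches L-position 7 → W
n=9: reaches L-position 7 → W
n=10: only reaches 9(W), 8(W), 4(W), 2(W), all W → L
n=11: reaches L-position 10 → W
n=12: reaches L-position 10 → W
n=13: reaches L-position 7 → W
n=14: only reaches 13(W), 12(W), 8(W), 6(W), all W → L
n=15: reaches L-position 14 → W
n=16: reaches L-position 14 → W
n=17: only reaches 16(W), 15(W), 11(W), 9(W), all W → L
n=18: reaches L-position 17 → W
n=19: reaches L-position 17 → W
L entries with 0 ≤ n ≤ 19: n = 0, 3, 7, 10, 14, 17; that makes 6.

6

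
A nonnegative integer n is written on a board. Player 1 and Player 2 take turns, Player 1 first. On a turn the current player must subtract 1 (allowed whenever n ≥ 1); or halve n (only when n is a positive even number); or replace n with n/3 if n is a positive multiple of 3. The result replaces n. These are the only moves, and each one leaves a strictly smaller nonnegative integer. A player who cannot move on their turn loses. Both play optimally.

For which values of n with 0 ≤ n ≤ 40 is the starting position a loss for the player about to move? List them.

Classify positions by backward induction: terminal positions (no move available) are L. From any other position, the mover wins iff some move reaches an L.
n=0: no move → L
n=1: →0(L), so W
n=2: →1(W) only, which is W, so L
n=3: →2(L), so W
n=4: →2(L), so W
n=5: →4(W) only, which is W, so L
n=6: →2(L), so W
n=7: →6(W) only, which is W, so L
n=8: →7(L), so W
n=9: →3(W), 8(W) — all W, so L
n=10: →5(L), so W
n=11: →10(W) only, which is W, so L
n=12: →11(L), so W
n=13: →12(W) only, which is W, so L
n=14: →7(L), so W
n=15: →5(L), so W
n=16: →8(W), 15(W) — all W, so L
n=17: →16(L), so W
n=18: →9(L), so W
n=19: →18(W) only, which is W, so L
n=20: →19(L), so W
n=21: →7(L), so W
n=22: →11(L), so W
n=23: →22(W) only, which is W, so L
n=24: →23(L), so W
n=25: →24(W) only, which is W, so L
n=26: →13(L), so W
n=27: →9(L), so W
n=28: →14(W), 27(W) — all W, so L
n=29: →28(L), so W
n=30: →10(W), 15(W), 29(W) — all W, so L
n=31: →30(L), so W
n=32: →16(L), so W
n=33: →11(L), so W
n=34: →17(W), 33(W) — all W, so L
n=35: →34(L), so W
n=36: →12(W), 18(W), 35(W) — all W, so L
n=37: →36(L), so W
n=38: →19(L), so W
n=39: →13(L), so W
n=40: →20(W), 39(W) — all W, so L
The losing starting values of n are exactly the entries labelled L in this table (16 of them).

0, 2, 5, 7, 9, 11, 13, 16, 19, 23, 25, 28, 30, 34, 36, 40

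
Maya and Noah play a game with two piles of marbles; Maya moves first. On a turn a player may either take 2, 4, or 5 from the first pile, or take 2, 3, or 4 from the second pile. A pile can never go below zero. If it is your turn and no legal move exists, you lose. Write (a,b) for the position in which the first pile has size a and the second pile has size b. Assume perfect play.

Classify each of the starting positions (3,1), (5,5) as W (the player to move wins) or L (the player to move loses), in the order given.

Work bottom-up. With no move the player to move loses. Otherwise the position is W if at least one move leads to an L position for the opponent, and L if every move leads to a W.
No move ever increases a pile, so every position that can arise here has a ≤ 5 and b ≤ 5; it is enough to label the cells with 0 ≤ a ≤ 5 and 0 ≤ b ≤ 5.
Every move lowers a or b (never raises either), so fill the grid row by row in increasing a, and left to right within a row: each cell's successors are then already labelled.
      b=0  b=1  b=2  b=3  b=4  b=5
a=0:    L    L    W    W    W    W
a=1:    L    L    W    W    W    W
a=2:    W    W    L    L    W    W
a=3:    W    W    L    L    W    W
a=4:    W    W    W    W    L    L
a=5:    W    W    W    W    L    L
Cells with no legal move (terminal, hence L): (0,0), (0,1), (1,0), (1,1).
The remaining L cells, each justified by listing all of its moves:
(2,2): L (options (0,2)(W), (2,0)(W) are all W)
(2,3): L (options (0,3)(W), (2,1)(W), (2,0)(W) are all W)
(3,2): L (options (1,2)(W), (3,0)(W) are all W)
(3,3): L (options (1,3)(W), (3,1)(W), (3,0)(W) are all W)
(4,4): L (options (2,4)(W), (0,4)(W), (4,2)(W), (4,1)(W), (4,0)(W) are all W)
(4,5): L (options (2,5)(W), (0,5)(W), (4,3)(W), (4,2)(W), (4,1)(W) are all W)
(5,4): L (options (3,4)(W), (1,4)(W), (0,4)(W), (5,2)(W), (5,1)(W), (5,0)(W) are all W)
(5,5): L (options (3,5)(W), (1,5)(W), (0,5)(W), (5,3)(W), (5,2)(W), (5,1)(W) are all W)
Every other cell has at least one move into one of the L cells above, so it is W.
(3,1): the move to (1,1) reaches an L cell, so W
(5,5): one of the L cells justified above, so L

(3,1): W, (5,5): L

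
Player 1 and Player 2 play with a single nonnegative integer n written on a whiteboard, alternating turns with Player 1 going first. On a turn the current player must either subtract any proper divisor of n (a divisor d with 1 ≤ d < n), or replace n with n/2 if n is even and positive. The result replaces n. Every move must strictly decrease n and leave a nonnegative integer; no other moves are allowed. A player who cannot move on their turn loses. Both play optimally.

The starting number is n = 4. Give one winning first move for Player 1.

Move to 3.

Classify positions by backward induction: terminal positions (no move available) are L. From any other position, the mover wins iff some move reaches an L.
n=0: no move → L
n=1: no move → L
n=2: can move to 1, which is L ⇒ W
n=3: the only move is to 2(W), a W ⇒ L
n=4: can move to 3, which is L ⇒ W
From 4, the L positions reachable in one move are: 3.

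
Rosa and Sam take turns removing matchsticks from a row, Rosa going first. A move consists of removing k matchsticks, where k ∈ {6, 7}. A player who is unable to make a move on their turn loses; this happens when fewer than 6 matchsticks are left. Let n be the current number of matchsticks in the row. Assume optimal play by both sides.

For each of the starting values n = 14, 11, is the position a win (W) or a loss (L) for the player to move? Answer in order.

14: L, 11: W

Use the standard recursion: the mover loses at a terminal position; elsewhere, the mover wins exactly when some move hands the opponent an L position.
n=0: no move → L
n=1: no move → L
n=2: no move → L
n=3: no move → L
n=4: no move → L
n=5: no move → L
n=6: can move to 0, which is L ⇒ W
n=7: can move to 1, which is L ⇒ W
n=8: can move to 2, which is L ⇒ W
n=9: can move to 3, which is L ⇒ W
n=10: can move to 4, which is L ⇒ W
n=11: can move to 5, which is L ⇒ W
n=12: can move to 5, which is L ⇒ W
n=13: moves to 7(W), 6(W); every one is W ⇒ L
n=14: moves to 8(W), 7(W); every one is W ⇒ L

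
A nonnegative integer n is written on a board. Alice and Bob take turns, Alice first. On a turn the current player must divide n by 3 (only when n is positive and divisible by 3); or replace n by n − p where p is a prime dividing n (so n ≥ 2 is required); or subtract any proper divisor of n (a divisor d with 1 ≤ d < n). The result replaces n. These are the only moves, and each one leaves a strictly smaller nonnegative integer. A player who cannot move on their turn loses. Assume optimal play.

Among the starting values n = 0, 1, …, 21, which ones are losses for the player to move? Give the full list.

0, 1, 4, 9, 14, 20

Label each position W (a win for the player to move) or L (a loss). A position with no legal move is L; any other position is W exactly when some move reaches an L, and L when every move reaches a W.
n=0: no move → L
n=1: no move → L
n=2: W (go to 0, an L position)
n=3: W (go to 0, an L position)
n=4: L (options 2(W), 3(W) are all W)
n=5: W (go to 0, an L position)
n=6: W (go to 4, an L position)
n=7: W (go to 0, an L position)
n=8: W (go to 4, an L position)
n=9: L (options 3(W), 6(W), 8(W) are all W)
n=10: W (go to 9, an L position)
n=11: W (go to 0, an L position)
n=12: W (go to 4, an L position)
n=13: W (go to 0, an L position)
n=14: L (options 7(W), 12(W), 13(W) are all W)
n=15: W (go to 14, an L position)
n=16: W (go to 14, an L position)
n=17: W (go to 0, an L position)
n=18: W (go to 9, an L position)
n=19: W (go to 0, an L position)
n=20: L (options 10(W), 15(W), 16(W), 18(W), 19(W) are all W)
n=21: W (go to 14, an L position)
The losing starting values of n are exactly the entries labelled L in this table (6 of them).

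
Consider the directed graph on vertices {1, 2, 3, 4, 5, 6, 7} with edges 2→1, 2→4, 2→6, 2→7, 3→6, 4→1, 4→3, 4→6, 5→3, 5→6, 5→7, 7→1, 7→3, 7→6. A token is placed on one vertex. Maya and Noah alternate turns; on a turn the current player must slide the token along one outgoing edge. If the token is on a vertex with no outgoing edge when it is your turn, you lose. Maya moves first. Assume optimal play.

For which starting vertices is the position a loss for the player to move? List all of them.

Positions with no move are L. A position that does have a move is losing for the player to move precisely when every available move leads to a winning position for the opponent. Fill in the labels:
Every edge goes from a vertex to one that appears earlier in the order 6, 1, 3, 7, 5, 4, 2, so processing vertices in that order labels each vertex after all of its successors.
6: no outgoing edge → L
1: no outgoing edge → L
3: W (go to 6, an L position)
7: W (go to 1, an L position)
5: W (go to 6, an L position)
4: W (go to 1, an L position)
2: W (go to 1, an L position)
The losing starting vertices are exactly the entries labelled L in this table (2 of them).

1, 6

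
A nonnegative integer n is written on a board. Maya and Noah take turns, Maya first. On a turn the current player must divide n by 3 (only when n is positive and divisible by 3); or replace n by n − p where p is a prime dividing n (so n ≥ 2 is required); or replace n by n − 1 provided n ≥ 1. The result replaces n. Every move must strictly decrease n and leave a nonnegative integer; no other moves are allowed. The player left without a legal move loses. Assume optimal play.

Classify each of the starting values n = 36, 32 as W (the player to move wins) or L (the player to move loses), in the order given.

36: W, 32: L

Positions with no move are L. A position that does have a move is losing for the player to move precisely when every available move leads to a winning position for the opponent. Fill in the labels:
n=0: no move → L
n=1: W (go to 0, an L position)
n=2: W (go to 0, an L position)
n=3: W (go to 0, an L position)
n=4: L (options 2(W), 3(W) are all W)
n=5: W (go to 0, an L position)
n=6: W (go to 4, an L position)
n=7: W (go to 0, an L position)
n=8: L (options 6(W), 7(W) are all W)
n=9: W (go to 8, an L position)
n=10: W (go to 8, an L position)
n=11: W (go to 0, an L position)
n=12: W (go to 4, an L position)
n=13: W (go to 0, an L position)
n=14: L (options 7(W), 12(W), 13(W) are all W)
n=15: W (go to 14, an L position)
n=16: W (go to 14, an L position)
n=17: W (go to 0, an L position)
n=18: L (options 6(W), 15(W), 16(W), 17(W) are all W)
n=19: W (go to 0, an L position)
n=20: W (go to 18, an L position)
n=21: W (go to 14, an L position)
n=22: L (options 11(W), 20(W), 21(W) are all W)
n=23: W (go to 0, an L position)
n=24: W (go to 8, an L position)
n=25: L (options 20(W), 24(W) are all W)
n=26: W (go to 25, an L position)
n=27: L (options 9(W), 24(W), 26(W) are all W)
n=28: W (go to 27, an L position)
n=29: W (go to 0, an L position)
n=30: W (go to 25, an L position)
n=31: W (go to 0, an L position)
n=32: L (options 30(W), 31(W) are all W)
n=33: W (go to 22, an L position)
n=34: W (go to 32, an L position)
n=35: L (options 28(W), 30(W), 34(W) are all W)
n=36: W (go to 35, an L position)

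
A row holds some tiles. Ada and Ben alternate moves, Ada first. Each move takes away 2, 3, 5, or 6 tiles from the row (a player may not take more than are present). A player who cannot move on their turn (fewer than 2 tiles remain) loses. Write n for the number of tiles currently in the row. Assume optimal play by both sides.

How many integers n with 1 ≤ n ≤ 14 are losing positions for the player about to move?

Work bottom-up. With no move the player to move loses. Otherwise the position is W if at least one move leads to an L position for the opponent, and L if every move leads to a W.
n=0: no move → L
n=1: no move → L
n=2: can move to 0, which is L ⇒ W
n=3: can move to 1, which is L ⇒ W
n=4: can move to 1, which is L ⇒ W
n=5: can move to 0, which is L ⇒ W
n=6: can move to 1, which is L ⇒ W
n=7: can move to 1, which is L ⇒ W
n=8: moves to 6(W), 5(W), 3(W), 2(W); every one is W ⇒ L
n=9: moves to 7(W), 6(W), 4(W), 3(W); every one is W ⇒ L
n=10: can move to 8, which is L ⇒ W
n=11: can move to 9, which is L ⇒ W
n=12: can move to 9, which is L ⇒ W
n=13: can move to 8, which is L ⇒ W
n=14: can move to 9, which is L ⇒ W
L entries with 1 ≤ n ≤ 14 (n=0 is outside the asked range and is not counted): n = 1, 8, 9; that makes 3.

3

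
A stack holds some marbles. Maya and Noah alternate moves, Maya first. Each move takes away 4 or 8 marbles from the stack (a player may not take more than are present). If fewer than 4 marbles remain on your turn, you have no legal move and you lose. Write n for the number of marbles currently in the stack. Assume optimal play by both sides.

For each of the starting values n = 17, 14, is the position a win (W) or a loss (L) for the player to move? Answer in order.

Work bottom-up. With no move the player to move loses. Otherwise the position is W if at least one move leads to an L position for the opponent, and L if every move leads to a W.
n=0: no move → L
n=1: no move → L
n=2: no move → L
n=3: no move → L
n=4: W (go to 0, an L position)
n=5: W (go to 1, an L position)
n=6: W (go to 2, an L position)
n=7: W (go to 3, an L position)
n=8: W (go to 0, an L position)
n=9: W (go to 1, an L position)
n=10: W (go to 2, an L position)
n=11: W (go to 3, an L position)
n=12: L (options 8(W), 4(W) are all W)
n=13: L (options 9(W), 5(W) are all W)
n=14: L (options 10(W), 6(W) are all W)
n=15: L (options 11(W), 7(W) are all W)
n=16: W (go to 12, an L position)
n=17: W (go to 13, an L position)

17: W, 14: L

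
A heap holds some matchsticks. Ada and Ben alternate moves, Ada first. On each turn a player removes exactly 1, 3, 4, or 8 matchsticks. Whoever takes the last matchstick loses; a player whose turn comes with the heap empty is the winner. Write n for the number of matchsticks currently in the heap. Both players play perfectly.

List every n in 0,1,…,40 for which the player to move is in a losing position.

Label each position W (a win for the player to move) or L (a loss). A position with no legal move is W; any other position is W exactly when some move reaches an L, and L when every move reaches a W.
n=0: no move; the opponent has just taken the last matchstick and therefore loses → W
n=1: →0(W) only, which is W, so L
n=2: →1(L), so W
n=3: →2(W), 0(W) — all W, so L
n=4: →3(L), so W
n=5: →1(L), so W
n=6: →3(L), so W
n=7: →3(L), so W
n=8: →7(W), 5(W), 4(W), 0(W) — all W, so L
n=9: →8(L), so W
n=10: →9(W), 7(W), 6(W), 2(W) — all W, so L
n=11: →10(L), so W
n=12: →8(L), so W
n=13: →10(L), so W
n=14: →10(L), so W
n=15: →14(W), 12(W), 11(W), 7(W) — all W, so L
n=16: →15(L), so W
n=17: →16(W), 14(W), 13(W), 9(W) — all W, so L
n=18: →17(L), so W
n=19: →15(L), so W
n=20: →17(L), so W
n=21: →17(L), so W
n=22: →21(W), 19(W), 18(W), 14(W) — all W, so L
n=23: →22(L), so W
n=24: →23(W), 21(W), 20(W), 16(W) — all W, so L
n=25: →24(L), so W
n=26: →22(L), so W
n=27: →24(L), so W
n=28: →24(L), so W
n=29: →28(W), 26(W), 25(W), 21(W) — all W, so L
n=30: →29(L), so W
n=31: →30(W), 28(W), 27(W), 23(W) — all W, so L
n=32: →31(L), so W
n=33: →29(L), so W
n=34: →31(L), so W
n=35: →31(L), so W
n=36: →35(W), 33(W), 32(W), 28(W) — all W, so L
n=37: →36(L), so W
n=38: →37(W), 35(W), 34(W), 30(W) — all W, so L
n=39: →38(L), so W
n=40: →36(L), so W
Reading off the rows marked L gives the requested list; there are 12 such values of n.

1, 3, 8, 10, 15, 17, 22, 24, 29, 31, 36, 38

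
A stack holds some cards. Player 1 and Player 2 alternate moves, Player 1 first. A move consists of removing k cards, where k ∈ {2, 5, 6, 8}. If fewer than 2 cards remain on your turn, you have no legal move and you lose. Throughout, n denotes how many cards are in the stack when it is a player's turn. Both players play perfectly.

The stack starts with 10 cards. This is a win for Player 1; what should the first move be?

Work bottom-up. With no move the player to move loses. Otherwise the position is W if at least one move leads to an L position for the opponent, and L if every move leads to a W.
n=0: no move → L
n=1: no move → L
n=2: W (go to 0, an L position)
n=3: W (go to 1, an L position)
n=4: L (sole option 2(W) is W)
n=5: W (go to 0, an L position)
n=6: W (go to 4, an L position)
n=7: W (go to 1, an L position)
n=8: W (go to 0, an L position)
n=9: W (go to 4, an L position)
n=10: W (go to 4, an L position)
From 10, the L positions reachable in one move are: 4.

Remove 6, leaving 4.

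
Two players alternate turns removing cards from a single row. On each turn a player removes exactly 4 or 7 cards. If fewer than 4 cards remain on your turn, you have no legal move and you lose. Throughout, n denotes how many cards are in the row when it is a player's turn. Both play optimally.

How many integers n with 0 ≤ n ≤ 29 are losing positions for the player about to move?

Use the standard recursion: the mover loses at a terminal position; elsewhere, the mover wins exactly when some move hands the opponent an L position.
n=0: no move → L
n=1: no move → L
n=2: no move → L
n=3: no move → L
n=4: →0(L), so W
n=5: →1(L), so W
n=6: →2(L), so W
n=7: →3(L), so W
n=8: →1(L), so W
n=9: →2(L), so W
n=10: →3(L), so W
n=11: →7(W), 4(W) — all W, so L
n=12: →8(W), 5(W) — all W, so L
n=13: →9(W), 6(W) — all W, so L
n=14: →10(W), 7(W) — all W, so L
n=15: →11(L), so W
n=16: →12(L), so W
n=17: →13(L), so W
n=18: →14(L), so W
n=19: →12(L), so W
n=20: →13(L), so W
n=21: →14(L), so W
n=22: →18(W), 15(W) — all W, so L
n=23: →19(W), 16(W) — all W, so L
n=24: →20(W), 17(W) — all W, so L
n=25: →21(W), 18(W) — all W, so L
n=26: →22(L), so W
n=27: →23(L), so W
n=28: →24(L), so W
n=29: →25(L), so W
L entries with 0 ≤ n ≤ 29: n = 0, 1, 2, 3, 11, 12, 13, 14, 22, 23, 24, 25; that makes 12.

12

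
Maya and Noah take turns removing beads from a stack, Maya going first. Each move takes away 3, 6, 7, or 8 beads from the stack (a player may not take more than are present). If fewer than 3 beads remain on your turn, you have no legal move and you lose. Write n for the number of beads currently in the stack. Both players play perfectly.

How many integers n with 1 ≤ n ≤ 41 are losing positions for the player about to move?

11

Build the W/L table. Terminal = L. A non-terminal position is W if it has a move to some L; otherwise it is L.
n=0: no move → L
n=1: no move → L
n=2: no move → L
n=3: →0(L), so W
n=4: →1(L), so W
n=5: →2(L), so W
n=6: →0(L), so W
n=7: →1(L), so W
n=8: →2(L), so W
n=9: →2(L), so W
n=10: →2(L), so W
n=11: →8(W), 5(W), 4(W), 3(W) — all W, so L
n=12: →9(W), 6(W), 5(W), 4(W) — all W, so L
n=13: →10(W), 7(W), 6(W), 5(W) — all W, so L
n=14: →11(L), so W
n=15: →12(L), so W
n=16: →13(L), so W
n=17: →11(L), so W
n=18: →12(L), so W
n=19: →13(L), so W
n=20: →13(L), so W
n=21: →13(L), so W
n=22: →19(W), 16(W), 15(W), 14(W) — all W, so L
n=23: →20(W), 17(W), 16(W), 15(W) — all W, so L
n=24: →21(W), 18(W), 17(W), 16(W) — all W, so L
n=25: →22(L), so W
n=26: →23(L), so W
n=27: →24(L), so W
n=28: →22(L), so W
n=29: →23(L), so W
n=30: →24(L), so W
n=31: →24(L), so W
n=32: →24(L), so W
n=33: →30(W), 27(W), 26(W), 25(W) — all W, so L
n=34: →31(W), 28(W), 27(W), 26(W) — all W, so L
n=35: →32(W), 29(W), 28(W), 27(W) — all W, so L
n=36: →33(L), so W
n=37: →34(L), so W
n=38: →35(L), so W
n=39: →33(L), so W
n=40: →34(L), so W
n=41: →35(L), so W
L entries with 1 ≤ n ≤ 41 (n=0 is outside the asked range and is not counted): n = 1, 2, 11, 12, 13, 22, 23, 24, 33, 34, 35; that makes 11.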